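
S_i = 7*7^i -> [7, 49, 343, 2401, 16807]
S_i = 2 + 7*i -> [2, 9, 16, 23, 30]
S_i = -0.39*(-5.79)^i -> [-0.39, 2.26, -13.07, 75.7, -438.31]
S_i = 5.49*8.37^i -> [5.49, 45.95, 384.61, 3219.21, 26944.75]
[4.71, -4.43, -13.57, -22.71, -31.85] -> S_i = 4.71 + -9.14*i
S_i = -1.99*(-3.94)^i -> [-1.99, 7.84, -30.89, 121.71, -479.55]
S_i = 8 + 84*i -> [8, 92, 176, 260, 344]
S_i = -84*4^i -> [-84, -336, -1344, -5376, -21504]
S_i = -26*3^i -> [-26, -78, -234, -702, -2106]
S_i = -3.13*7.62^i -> [-3.13, -23.85, -181.74, -1384.87, -10552.72]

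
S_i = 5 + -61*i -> [5, -56, -117, -178, -239]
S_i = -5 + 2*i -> [-5, -3, -1, 1, 3]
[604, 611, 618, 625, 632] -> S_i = 604 + 7*i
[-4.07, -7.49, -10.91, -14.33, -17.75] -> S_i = -4.07 + -3.42*i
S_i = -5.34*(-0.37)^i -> [-5.34, 1.98, -0.73, 0.27, -0.1]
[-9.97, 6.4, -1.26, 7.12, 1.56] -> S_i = Random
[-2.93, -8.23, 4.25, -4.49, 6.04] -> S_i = Random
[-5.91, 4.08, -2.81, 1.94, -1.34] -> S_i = -5.91*(-0.69)^i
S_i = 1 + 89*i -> [1, 90, 179, 268, 357]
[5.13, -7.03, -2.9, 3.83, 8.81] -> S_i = Random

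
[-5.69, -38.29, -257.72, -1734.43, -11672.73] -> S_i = -5.69*6.73^i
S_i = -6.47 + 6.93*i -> [-6.47, 0.46, 7.39, 14.32, 21.25]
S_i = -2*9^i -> [-2, -18, -162, -1458, -13122]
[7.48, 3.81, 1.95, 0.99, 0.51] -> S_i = 7.48*0.51^i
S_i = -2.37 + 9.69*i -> [-2.37, 7.32, 17.01, 26.7, 36.39]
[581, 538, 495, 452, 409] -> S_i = 581 + -43*i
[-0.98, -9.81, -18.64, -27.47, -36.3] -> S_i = -0.98 + -8.83*i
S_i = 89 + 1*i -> [89, 90, 91, 92, 93]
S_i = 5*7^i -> [5, 35, 245, 1715, 12005]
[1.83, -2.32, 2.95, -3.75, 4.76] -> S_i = 1.83*(-1.27)^i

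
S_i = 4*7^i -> [4, 28, 196, 1372, 9604]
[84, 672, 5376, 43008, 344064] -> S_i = 84*8^i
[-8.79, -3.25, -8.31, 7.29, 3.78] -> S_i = Random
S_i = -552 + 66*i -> [-552, -486, -420, -354, -288]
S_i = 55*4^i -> [55, 220, 880, 3520, 14080]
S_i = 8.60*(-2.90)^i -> [8.6, -24.94, 72.33, -209.75, 608.26]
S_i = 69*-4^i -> [69, -276, 1104, -4416, 17664]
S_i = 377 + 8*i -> [377, 385, 393, 401, 409]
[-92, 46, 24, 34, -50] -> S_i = Random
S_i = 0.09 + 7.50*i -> [0.09, 7.59, 15.09, 22.59, 30.09]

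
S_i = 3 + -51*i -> [3, -48, -99, -150, -201]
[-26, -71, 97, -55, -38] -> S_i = Random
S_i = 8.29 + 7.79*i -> [8.29, 16.08, 23.87, 31.66, 39.45]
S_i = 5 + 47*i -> [5, 52, 99, 146, 193]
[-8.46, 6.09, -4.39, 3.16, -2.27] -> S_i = -8.46*(-0.72)^i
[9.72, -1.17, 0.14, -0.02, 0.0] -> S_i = 9.72*(-0.12)^i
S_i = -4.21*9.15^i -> [-4.21, -38.52, -352.47, -3225.12, -29509.81]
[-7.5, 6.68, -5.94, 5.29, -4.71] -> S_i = -7.50*(-0.89)^i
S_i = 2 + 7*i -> [2, 9, 16, 23, 30]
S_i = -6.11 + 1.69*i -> [-6.11, -4.42, -2.73, -1.04, 0.65]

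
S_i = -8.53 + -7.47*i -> [-8.53, -16.0, -23.47, -30.94, -38.41]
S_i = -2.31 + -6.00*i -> [-2.31, -8.31, -14.31, -20.31, -26.31]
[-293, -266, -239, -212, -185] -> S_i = -293 + 27*i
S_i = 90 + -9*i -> [90, 81, 72, 63, 54]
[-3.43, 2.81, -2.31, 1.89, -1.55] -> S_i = -3.43*(-0.82)^i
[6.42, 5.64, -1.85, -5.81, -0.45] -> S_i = Random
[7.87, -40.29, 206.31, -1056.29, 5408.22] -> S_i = 7.87*(-5.12)^i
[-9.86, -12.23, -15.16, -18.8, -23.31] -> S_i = -9.86*1.24^i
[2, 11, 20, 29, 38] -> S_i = 2 + 9*i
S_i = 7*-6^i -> [7, -42, 252, -1512, 9072]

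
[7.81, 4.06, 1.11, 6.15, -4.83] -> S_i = Random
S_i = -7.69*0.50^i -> [-7.69, -3.84, -1.92, -0.96, -0.48]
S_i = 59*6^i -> [59, 354, 2124, 12744, 76464]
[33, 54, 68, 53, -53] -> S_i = Random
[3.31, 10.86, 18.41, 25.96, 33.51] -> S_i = 3.31 + 7.55*i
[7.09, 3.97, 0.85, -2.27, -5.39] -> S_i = 7.09 + -3.12*i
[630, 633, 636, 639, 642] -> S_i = 630 + 3*i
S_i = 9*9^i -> [9, 81, 729, 6561, 59049]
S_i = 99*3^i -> [99, 297, 891, 2673, 8019]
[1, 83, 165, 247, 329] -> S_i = 1 + 82*i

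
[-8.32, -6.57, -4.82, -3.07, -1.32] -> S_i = -8.32 + 1.75*i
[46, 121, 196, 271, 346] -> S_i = 46 + 75*i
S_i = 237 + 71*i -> [237, 308, 379, 450, 521]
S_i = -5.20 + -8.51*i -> [-5.2, -13.71, -22.22, -30.73, -39.24]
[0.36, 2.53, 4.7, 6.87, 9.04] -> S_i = 0.36 + 2.17*i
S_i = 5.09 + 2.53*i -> [5.09, 7.62, 10.15, 12.68, 15.21]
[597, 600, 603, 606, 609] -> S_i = 597 + 3*i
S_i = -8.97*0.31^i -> [-8.97, -2.78, -0.86, -0.27, -0.08]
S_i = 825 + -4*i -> [825, 821, 817, 813, 809]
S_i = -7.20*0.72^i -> [-7.2, -5.18, -3.73, -2.69, -1.93]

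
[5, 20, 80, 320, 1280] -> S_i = 5*4^i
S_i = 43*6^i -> [43, 258, 1548, 9288, 55728]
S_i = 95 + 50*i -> [95, 145, 195, 245, 295]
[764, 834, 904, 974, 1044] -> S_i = 764 + 70*i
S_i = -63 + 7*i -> [-63, -56, -49, -42, -35]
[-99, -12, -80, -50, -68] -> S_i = Random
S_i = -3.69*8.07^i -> [-3.69, -29.78, -240.31, -1939.31, -15650.22]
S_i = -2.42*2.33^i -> [-2.42, -5.64, -13.14, -30.61, -71.32]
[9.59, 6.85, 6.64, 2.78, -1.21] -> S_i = Random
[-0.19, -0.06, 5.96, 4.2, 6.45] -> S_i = Random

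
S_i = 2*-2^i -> [2, -4, 8, -16, 32]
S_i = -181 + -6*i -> [-181, -187, -193, -199, -205]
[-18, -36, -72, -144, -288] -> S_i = -18*2^i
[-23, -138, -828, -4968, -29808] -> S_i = -23*6^i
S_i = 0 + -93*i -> [0, -93, -186, -279, -372]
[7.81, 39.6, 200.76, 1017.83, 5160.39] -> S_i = 7.81*5.07^i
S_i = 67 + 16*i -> [67, 83, 99, 115, 131]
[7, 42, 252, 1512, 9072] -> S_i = 7*6^i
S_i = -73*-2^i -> [-73, 146, -292, 584, -1168]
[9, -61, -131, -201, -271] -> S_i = 9 + -70*i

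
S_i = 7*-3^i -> [7, -21, 63, -189, 567]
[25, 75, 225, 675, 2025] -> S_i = 25*3^i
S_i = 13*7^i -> [13, 91, 637, 4459, 31213]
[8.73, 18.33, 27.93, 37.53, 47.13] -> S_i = 8.73 + 9.60*i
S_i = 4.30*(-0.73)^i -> [4.3, -3.14, 2.29, -1.67, 1.22]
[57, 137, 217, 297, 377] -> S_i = 57 + 80*i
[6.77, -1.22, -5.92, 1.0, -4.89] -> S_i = Random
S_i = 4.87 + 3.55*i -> [4.87, 8.42, 11.97, 15.52, 19.07]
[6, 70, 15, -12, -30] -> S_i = Random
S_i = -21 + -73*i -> [-21, -94, -167, -240, -313]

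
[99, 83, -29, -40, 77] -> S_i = Random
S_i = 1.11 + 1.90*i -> [1.11, 3.01, 4.91, 6.81, 8.71]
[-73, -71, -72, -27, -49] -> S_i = Random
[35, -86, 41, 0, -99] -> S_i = Random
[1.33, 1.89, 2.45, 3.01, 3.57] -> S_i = 1.33 + 0.56*i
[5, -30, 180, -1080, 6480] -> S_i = 5*-6^i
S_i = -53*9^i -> [-53, -477, -4293, -38637, -347733]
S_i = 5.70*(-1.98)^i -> [5.7, -11.29, 22.35, -44.25, 87.61]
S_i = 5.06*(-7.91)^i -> [5.06, -40.02, 316.59, -2504.26, 19808.72]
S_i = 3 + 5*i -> [3, 8, 13, 18, 23]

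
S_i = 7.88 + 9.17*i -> [7.88, 17.05, 26.22, 35.39, 44.56]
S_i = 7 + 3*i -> [7, 10, 13, 16, 19]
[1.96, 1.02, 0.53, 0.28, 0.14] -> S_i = 1.96*0.52^i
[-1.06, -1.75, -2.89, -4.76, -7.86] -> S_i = -1.06*1.65^i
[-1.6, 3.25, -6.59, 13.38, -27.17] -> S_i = -1.60*(-2.03)^i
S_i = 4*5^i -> [4, 20, 100, 500, 2500]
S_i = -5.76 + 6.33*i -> [-5.76, 0.57, 6.9, 13.23, 19.56]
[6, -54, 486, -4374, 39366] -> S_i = 6*-9^i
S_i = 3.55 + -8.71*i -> [3.55, -5.16, -13.87, -22.58, -31.29]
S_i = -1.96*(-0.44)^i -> [-1.96, 0.86, -0.38, 0.17, -0.07]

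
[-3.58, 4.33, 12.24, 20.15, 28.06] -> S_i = -3.58 + 7.91*i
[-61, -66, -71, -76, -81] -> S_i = -61 + -5*i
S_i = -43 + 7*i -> [-43, -36, -29, -22, -15]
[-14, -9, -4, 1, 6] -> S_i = -14 + 5*i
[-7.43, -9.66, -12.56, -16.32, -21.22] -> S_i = -7.43*1.30^i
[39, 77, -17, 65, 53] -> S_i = Random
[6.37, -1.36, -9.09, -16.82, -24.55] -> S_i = 6.37 + -7.73*i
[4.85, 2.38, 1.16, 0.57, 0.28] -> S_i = 4.85*0.49^i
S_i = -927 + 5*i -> [-927, -922, -917, -912, -907]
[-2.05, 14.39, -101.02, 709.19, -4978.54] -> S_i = -2.05*(-7.02)^i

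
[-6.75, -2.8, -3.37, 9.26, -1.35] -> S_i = Random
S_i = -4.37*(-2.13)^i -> [-4.37, 9.31, -19.83, 42.23, -89.95]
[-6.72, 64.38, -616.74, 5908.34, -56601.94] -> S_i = -6.72*(-9.58)^i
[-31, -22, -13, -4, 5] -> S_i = -31 + 9*i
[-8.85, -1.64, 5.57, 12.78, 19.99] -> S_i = -8.85 + 7.21*i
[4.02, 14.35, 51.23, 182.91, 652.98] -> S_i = 4.02*3.57^i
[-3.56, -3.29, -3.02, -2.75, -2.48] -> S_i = -3.56 + 0.27*i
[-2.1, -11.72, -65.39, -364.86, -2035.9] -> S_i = -2.10*5.58^i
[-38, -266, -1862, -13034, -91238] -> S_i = -38*7^i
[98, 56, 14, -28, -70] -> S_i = 98 + -42*i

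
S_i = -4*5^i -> [-4, -20, -100, -500, -2500]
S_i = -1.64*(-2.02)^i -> [-1.64, 3.31, -6.69, 13.52, -27.31]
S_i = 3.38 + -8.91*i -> [3.38, -5.53, -14.44, -23.35, -32.26]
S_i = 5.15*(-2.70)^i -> [5.15, -13.9, 37.54, -101.37, 273.69]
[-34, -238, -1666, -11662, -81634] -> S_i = -34*7^i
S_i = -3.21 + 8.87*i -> [-3.21, 5.66, 14.53, 23.4, 32.27]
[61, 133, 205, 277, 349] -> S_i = 61 + 72*i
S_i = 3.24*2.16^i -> [3.24, 7.0, 15.12, 32.65, 70.53]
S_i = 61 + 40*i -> [61, 101, 141, 181, 221]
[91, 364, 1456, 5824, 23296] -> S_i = 91*4^i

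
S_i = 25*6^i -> [25, 150, 900, 5400, 32400]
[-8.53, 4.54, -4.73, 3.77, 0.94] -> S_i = Random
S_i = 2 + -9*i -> [2, -7, -16, -25, -34]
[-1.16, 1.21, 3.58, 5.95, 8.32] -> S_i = -1.16 + 2.37*i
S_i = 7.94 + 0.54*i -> [7.94, 8.48, 9.02, 9.56, 10.1]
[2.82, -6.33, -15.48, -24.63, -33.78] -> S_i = 2.82 + -9.15*i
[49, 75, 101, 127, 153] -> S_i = 49 + 26*i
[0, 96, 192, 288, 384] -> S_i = 0 + 96*i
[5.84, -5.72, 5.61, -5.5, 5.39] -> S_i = 5.84*(-0.98)^i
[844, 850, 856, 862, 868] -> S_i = 844 + 6*i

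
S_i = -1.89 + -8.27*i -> [-1.89, -10.16, -18.43, -26.7, -34.97]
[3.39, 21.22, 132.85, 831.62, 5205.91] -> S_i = 3.39*6.26^i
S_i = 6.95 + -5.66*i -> [6.95, 1.29, -4.37, -10.03, -15.69]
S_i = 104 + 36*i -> [104, 140, 176, 212, 248]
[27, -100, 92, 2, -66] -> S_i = Random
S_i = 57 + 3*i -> [57, 60, 63, 66, 69]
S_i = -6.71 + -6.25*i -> [-6.71, -12.96, -19.21, -25.46, -31.71]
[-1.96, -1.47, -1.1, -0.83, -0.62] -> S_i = -1.96*0.75^i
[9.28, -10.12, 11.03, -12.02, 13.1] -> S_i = 9.28*(-1.09)^i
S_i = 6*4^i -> [6, 24, 96, 384, 1536]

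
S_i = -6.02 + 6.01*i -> [-6.02, -0.01, 6.0, 12.01, 18.02]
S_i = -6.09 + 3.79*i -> [-6.09, -2.3, 1.49, 5.28, 9.07]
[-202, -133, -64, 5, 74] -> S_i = -202 + 69*i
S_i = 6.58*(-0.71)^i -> [6.58, -4.67, 3.32, -2.36, 1.67]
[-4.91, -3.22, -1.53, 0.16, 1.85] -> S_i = -4.91 + 1.69*i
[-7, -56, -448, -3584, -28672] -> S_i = -7*8^i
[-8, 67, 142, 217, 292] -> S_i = -8 + 75*i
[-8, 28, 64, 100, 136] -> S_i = -8 + 36*i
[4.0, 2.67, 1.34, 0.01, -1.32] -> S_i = 4.00 + -1.33*i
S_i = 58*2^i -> [58, 116, 232, 464, 928]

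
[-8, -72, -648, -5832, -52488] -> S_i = -8*9^i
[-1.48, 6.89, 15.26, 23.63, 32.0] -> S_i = -1.48 + 8.37*i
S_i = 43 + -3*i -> [43, 40, 37, 34, 31]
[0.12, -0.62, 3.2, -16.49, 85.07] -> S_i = 0.12*(-5.16)^i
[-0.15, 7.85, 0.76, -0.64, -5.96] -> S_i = Random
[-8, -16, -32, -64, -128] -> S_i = -8*2^i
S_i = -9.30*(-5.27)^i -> [-9.3, 49.01, -258.29, 1361.18, -7173.41]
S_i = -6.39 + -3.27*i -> [-6.39, -9.66, -12.93, -16.2, -19.47]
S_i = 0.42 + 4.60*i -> [0.42, 5.02, 9.62, 14.22, 18.82]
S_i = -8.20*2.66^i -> [-8.2, -21.81, -58.02, -154.33, -410.53]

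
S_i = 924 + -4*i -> [924, 920, 916, 912, 908]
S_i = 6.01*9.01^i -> [6.01, 54.15, 487.89, 4395.91, 39607.15]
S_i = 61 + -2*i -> [61, 59, 57, 55, 53]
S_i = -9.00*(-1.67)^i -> [-9.0, 15.03, -25.1, 41.92, -70.0]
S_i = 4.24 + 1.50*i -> [4.24, 5.74, 7.24, 8.74, 10.24]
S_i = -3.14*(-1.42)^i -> [-3.14, 4.46, -6.33, 8.99, -12.77]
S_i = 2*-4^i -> [2, -8, 32, -128, 512]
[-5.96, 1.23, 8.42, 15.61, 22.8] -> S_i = -5.96 + 7.19*i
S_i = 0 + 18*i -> [0, 18, 36, 54, 72]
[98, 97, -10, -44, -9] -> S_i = Random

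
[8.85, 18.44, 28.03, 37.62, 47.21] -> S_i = 8.85 + 9.59*i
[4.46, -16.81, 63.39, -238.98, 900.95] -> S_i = 4.46*(-3.77)^i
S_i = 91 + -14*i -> [91, 77, 63, 49, 35]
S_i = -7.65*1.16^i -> [-7.65, -8.87, -10.29, -11.94, -13.85]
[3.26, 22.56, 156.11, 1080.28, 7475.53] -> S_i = 3.26*6.92^i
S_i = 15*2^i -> [15, 30, 60, 120, 240]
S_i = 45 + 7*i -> [45, 52, 59, 66, 73]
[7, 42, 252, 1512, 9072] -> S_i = 7*6^i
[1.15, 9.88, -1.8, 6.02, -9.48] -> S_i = Random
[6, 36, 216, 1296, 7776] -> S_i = 6*6^i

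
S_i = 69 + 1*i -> [69, 70, 71, 72, 73]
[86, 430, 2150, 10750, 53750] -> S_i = 86*5^i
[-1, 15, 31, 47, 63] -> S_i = -1 + 16*i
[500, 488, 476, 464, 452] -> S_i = 500 + -12*i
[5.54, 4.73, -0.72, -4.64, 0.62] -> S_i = Random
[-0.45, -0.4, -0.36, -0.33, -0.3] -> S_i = -0.45*0.90^i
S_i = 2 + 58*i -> [2, 60, 118, 176, 234]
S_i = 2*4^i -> [2, 8, 32, 128, 512]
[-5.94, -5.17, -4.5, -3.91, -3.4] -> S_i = -5.94*0.87^i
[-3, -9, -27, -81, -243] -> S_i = -3*3^i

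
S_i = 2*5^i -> [2, 10, 50, 250, 1250]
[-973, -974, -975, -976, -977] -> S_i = -973 + -1*i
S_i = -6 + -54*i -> [-6, -60, -114, -168, -222]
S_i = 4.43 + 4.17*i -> [4.43, 8.6, 12.77, 16.94, 21.11]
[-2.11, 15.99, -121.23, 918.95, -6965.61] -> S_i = -2.11*(-7.58)^i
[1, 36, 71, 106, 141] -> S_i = 1 + 35*i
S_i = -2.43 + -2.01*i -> [-2.43, -4.44, -6.45, -8.46, -10.47]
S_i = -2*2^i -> [-2, -4, -8, -16, -32]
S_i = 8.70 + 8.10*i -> [8.7, 16.8, 24.9, 33.0, 41.1]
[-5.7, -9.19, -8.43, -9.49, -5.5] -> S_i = Random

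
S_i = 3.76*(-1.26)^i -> [3.76, -4.74, 5.97, -7.52, 9.48]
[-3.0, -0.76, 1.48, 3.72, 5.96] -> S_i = -3.00 + 2.24*i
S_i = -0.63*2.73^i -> [-0.63, -1.72, -4.7, -12.82, -34.99]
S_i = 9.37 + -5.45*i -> [9.37, 3.92, -1.53, -6.98, -12.43]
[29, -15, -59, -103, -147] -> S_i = 29 + -44*i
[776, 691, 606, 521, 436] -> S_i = 776 + -85*i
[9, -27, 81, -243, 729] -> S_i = 9*-3^i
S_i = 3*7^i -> [3, 21, 147, 1029, 7203]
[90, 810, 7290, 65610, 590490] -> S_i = 90*9^i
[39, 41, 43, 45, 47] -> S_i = 39 + 2*i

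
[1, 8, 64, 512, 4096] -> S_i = 1*8^i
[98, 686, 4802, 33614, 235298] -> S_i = 98*7^i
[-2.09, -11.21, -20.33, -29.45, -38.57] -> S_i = -2.09 + -9.12*i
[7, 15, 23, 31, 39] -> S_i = 7 + 8*i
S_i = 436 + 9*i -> [436, 445, 454, 463, 472]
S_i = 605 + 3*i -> [605, 608, 611, 614, 617]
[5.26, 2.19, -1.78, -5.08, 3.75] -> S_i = Random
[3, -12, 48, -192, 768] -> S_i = 3*-4^i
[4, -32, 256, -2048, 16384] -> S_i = 4*-8^i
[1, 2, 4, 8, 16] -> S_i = 1*2^i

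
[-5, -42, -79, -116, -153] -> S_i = -5 + -37*i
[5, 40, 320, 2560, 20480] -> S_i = 5*8^i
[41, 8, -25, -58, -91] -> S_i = 41 + -33*i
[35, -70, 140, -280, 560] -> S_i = 35*-2^i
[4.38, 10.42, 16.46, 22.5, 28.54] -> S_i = 4.38 + 6.04*i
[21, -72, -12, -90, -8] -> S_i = Random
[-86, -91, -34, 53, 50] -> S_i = Random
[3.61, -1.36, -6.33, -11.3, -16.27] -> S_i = 3.61 + -4.97*i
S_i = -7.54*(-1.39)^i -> [-7.54, 10.48, -14.57, 20.25, -28.15]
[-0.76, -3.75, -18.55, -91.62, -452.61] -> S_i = -0.76*4.94^i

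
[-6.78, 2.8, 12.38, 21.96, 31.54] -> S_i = -6.78 + 9.58*i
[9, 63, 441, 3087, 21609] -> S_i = 9*7^i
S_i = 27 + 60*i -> [27, 87, 147, 207, 267]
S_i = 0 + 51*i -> [0, 51, 102, 153, 204]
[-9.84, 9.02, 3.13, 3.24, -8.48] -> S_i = Random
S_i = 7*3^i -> [7, 21, 63, 189, 567]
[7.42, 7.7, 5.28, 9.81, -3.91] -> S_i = Random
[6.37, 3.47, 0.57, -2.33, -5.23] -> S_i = 6.37 + -2.90*i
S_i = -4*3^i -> [-4, -12, -36, -108, -324]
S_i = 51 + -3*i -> [51, 48, 45, 42, 39]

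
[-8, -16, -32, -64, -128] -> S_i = -8*2^i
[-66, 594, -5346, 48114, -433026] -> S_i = -66*-9^i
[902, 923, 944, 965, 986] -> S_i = 902 + 21*i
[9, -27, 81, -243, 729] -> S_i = 9*-3^i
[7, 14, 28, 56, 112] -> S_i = 7*2^i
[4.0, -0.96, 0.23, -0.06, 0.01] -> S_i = 4.00*(-0.24)^i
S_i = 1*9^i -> [1, 9, 81, 729, 6561]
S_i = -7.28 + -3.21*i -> [-7.28, -10.49, -13.7, -16.91, -20.12]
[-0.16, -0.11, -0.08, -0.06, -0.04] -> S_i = -0.16*0.71^i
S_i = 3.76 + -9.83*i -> [3.76, -6.07, -15.9, -25.73, -35.56]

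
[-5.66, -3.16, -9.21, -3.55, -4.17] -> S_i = Random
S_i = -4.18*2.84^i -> [-4.18, -11.87, -33.71, -95.75, -271.93]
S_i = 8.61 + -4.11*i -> [8.61, 4.5, 0.39, -3.72, -7.83]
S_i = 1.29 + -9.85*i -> [1.29, -8.56, -18.41, -28.26, -38.11]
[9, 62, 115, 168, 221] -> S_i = 9 + 53*i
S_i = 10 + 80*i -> [10, 90, 170, 250, 330]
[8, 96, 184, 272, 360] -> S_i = 8 + 88*i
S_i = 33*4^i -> [33, 132, 528, 2112, 8448]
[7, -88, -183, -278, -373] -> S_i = 7 + -95*i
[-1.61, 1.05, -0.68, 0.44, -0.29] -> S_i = -1.61*(-0.65)^i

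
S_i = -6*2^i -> [-6, -12, -24, -48, -96]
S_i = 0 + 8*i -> [0, 8, 16, 24, 32]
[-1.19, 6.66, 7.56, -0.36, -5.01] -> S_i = Random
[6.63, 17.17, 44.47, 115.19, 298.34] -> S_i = 6.63*2.59^i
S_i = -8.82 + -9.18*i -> [-8.82, -18.0, -27.18, -36.36, -45.54]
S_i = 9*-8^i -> [9, -72, 576, -4608, 36864]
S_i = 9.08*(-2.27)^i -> [9.08, -20.61, 46.79, -106.21, 241.1]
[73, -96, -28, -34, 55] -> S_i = Random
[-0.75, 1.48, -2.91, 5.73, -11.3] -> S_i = -0.75*(-1.97)^i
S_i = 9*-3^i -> [9, -27, 81, -243, 729]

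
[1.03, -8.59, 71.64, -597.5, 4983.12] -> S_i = 1.03*(-8.34)^i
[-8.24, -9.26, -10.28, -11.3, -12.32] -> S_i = -8.24 + -1.02*i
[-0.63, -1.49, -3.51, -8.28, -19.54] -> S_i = -0.63*2.36^i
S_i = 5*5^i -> [5, 25, 125, 625, 3125]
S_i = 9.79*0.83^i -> [9.79, 8.13, 6.74, 5.6, 4.65]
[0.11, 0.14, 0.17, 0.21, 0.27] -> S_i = 0.11*1.25^i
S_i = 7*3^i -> [7, 21, 63, 189, 567]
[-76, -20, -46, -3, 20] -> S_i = Random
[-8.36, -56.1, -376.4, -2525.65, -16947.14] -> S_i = -8.36*6.71^i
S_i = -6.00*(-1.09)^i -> [-6.0, 6.54, -7.13, 7.77, -8.47]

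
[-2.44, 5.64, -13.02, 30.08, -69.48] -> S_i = -2.44*(-2.31)^i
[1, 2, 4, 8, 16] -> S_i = 1*2^i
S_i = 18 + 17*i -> [18, 35, 52, 69, 86]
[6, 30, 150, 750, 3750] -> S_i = 6*5^i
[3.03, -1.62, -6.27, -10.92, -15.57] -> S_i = 3.03 + -4.65*i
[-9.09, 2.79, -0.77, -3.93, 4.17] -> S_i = Random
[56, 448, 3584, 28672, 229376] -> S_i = 56*8^i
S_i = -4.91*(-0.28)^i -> [-4.91, 1.37, -0.38, 0.11, -0.03]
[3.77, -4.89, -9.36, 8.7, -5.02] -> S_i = Random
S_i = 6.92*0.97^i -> [6.92, 6.71, 6.51, 6.32, 6.13]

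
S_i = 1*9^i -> [1, 9, 81, 729, 6561]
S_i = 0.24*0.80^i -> [0.24, 0.19, 0.15, 0.12, 0.1]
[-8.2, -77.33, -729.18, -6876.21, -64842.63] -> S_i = -8.20*9.43^i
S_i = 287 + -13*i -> [287, 274, 261, 248, 235]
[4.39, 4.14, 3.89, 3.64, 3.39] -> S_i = 4.39 + -0.25*i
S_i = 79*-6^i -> [79, -474, 2844, -17064, 102384]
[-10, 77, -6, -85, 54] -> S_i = Random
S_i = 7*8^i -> [7, 56, 448, 3584, 28672]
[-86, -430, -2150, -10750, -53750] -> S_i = -86*5^i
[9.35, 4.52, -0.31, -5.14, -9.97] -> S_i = 9.35 + -4.83*i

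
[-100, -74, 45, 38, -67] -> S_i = Random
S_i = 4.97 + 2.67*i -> [4.97, 7.64, 10.31, 12.98, 15.65]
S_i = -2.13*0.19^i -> [-2.13, -0.4, -0.08, -0.01, -0.0]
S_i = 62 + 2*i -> [62, 64, 66, 68, 70]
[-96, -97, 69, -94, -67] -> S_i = Random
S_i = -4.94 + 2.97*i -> [-4.94, -1.97, 1.0, 3.97, 6.94]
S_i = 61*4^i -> [61, 244, 976, 3904, 15616]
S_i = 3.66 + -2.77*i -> [3.66, 0.89, -1.88, -4.65, -7.42]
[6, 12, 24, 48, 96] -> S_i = 6*2^i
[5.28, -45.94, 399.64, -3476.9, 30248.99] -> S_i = 5.28*(-8.70)^i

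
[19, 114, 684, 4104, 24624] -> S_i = 19*6^i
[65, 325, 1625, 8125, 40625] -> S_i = 65*5^i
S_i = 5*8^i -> [5, 40, 320, 2560, 20480]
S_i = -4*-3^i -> [-4, 12, -36, 108, -324]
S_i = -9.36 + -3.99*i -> [-9.36, -13.35, -17.34, -21.33, -25.32]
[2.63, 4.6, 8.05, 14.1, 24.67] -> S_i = 2.63*1.75^i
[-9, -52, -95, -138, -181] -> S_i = -9 + -43*i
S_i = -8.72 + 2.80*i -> [-8.72, -5.92, -3.12, -0.32, 2.48]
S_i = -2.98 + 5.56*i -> [-2.98, 2.58, 8.14, 13.7, 19.26]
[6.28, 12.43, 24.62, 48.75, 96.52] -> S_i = 6.28*1.98^i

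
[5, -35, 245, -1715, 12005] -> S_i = 5*-7^i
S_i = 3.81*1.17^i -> [3.81, 4.46, 5.22, 6.1, 7.14]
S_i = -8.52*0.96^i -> [-8.52, -8.18, -7.85, -7.54, -7.24]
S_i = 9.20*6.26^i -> [9.2, 57.59, 360.53, 2256.89, 14128.15]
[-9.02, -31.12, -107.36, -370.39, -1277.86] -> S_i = -9.02*3.45^i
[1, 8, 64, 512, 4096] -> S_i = 1*8^i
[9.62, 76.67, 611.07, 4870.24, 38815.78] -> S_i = 9.62*7.97^i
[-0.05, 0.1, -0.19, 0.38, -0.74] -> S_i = -0.05*(-1.96)^i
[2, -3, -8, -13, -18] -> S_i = 2 + -5*i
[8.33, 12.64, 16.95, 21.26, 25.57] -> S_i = 8.33 + 4.31*i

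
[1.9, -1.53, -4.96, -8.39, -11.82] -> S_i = 1.90 + -3.43*i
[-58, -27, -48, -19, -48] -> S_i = Random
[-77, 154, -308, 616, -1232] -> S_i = -77*-2^i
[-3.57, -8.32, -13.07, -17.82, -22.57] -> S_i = -3.57 + -4.75*i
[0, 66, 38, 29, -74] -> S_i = Random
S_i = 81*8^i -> [81, 648, 5184, 41472, 331776]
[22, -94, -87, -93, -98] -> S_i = Random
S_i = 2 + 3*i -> [2, 5, 8, 11, 14]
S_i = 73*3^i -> [73, 219, 657, 1971, 5913]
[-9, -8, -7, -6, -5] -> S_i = -9 + 1*i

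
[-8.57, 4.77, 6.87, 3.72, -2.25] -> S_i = Random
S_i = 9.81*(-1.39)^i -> [9.81, -13.64, 18.95, -26.35, 36.62]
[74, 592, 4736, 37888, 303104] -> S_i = 74*8^i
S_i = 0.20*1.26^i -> [0.2, 0.25, 0.32, 0.4, 0.5]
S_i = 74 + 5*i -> [74, 79, 84, 89, 94]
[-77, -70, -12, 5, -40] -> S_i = Random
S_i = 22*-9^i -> [22, -198, 1782, -16038, 144342]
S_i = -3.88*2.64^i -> [-3.88, -10.24, -27.04, -71.39, -188.47]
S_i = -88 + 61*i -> [-88, -27, 34, 95, 156]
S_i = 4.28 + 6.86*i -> [4.28, 11.14, 18.0, 24.86, 31.72]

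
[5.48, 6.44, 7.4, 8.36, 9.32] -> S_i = 5.48 + 0.96*i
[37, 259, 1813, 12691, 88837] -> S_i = 37*7^i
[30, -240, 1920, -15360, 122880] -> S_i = 30*-8^i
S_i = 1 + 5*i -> [1, 6, 11, 16, 21]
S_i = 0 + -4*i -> [0, -4, -8, -12, -16]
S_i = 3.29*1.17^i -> [3.29, 3.85, 4.5, 5.27, 6.17]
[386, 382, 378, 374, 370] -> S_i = 386 + -4*i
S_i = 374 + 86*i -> [374, 460, 546, 632, 718]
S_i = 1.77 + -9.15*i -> [1.77, -7.38, -16.53, -25.68, -34.83]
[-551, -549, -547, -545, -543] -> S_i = -551 + 2*i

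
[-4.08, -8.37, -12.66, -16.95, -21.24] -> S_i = -4.08 + -4.29*i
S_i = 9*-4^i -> [9, -36, 144, -576, 2304]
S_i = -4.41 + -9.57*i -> [-4.41, -13.98, -23.55, -33.12, -42.69]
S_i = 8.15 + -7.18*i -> [8.15, 0.97, -6.21, -13.39, -20.57]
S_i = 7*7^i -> [7, 49, 343, 2401, 16807]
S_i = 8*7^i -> [8, 56, 392, 2744, 19208]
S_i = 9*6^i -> [9, 54, 324, 1944, 11664]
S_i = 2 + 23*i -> [2, 25, 48, 71, 94]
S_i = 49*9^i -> [49, 441, 3969, 35721, 321489]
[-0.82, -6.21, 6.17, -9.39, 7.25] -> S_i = Random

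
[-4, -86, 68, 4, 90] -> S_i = Random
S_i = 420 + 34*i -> [420, 454, 488, 522, 556]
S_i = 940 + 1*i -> [940, 941, 942, 943, 944]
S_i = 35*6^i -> [35, 210, 1260, 7560, 45360]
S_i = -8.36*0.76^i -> [-8.36, -6.35, -4.83, -3.67, -2.79]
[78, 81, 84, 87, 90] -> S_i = 78 + 3*i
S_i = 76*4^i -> [76, 304, 1216, 4864, 19456]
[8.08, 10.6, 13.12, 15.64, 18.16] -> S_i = 8.08 + 2.52*i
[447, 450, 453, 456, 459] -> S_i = 447 + 3*i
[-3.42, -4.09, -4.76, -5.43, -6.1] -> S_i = -3.42 + -0.67*i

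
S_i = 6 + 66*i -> [6, 72, 138, 204, 270]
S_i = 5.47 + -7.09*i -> [5.47, -1.62, -8.71, -15.8, -22.89]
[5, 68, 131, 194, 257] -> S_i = 5 + 63*i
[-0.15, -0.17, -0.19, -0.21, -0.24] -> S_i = -0.15*1.12^i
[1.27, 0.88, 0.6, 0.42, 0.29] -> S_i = 1.27*0.69^i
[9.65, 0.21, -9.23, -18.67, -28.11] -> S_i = 9.65 + -9.44*i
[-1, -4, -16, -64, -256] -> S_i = -1*4^i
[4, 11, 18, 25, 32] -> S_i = 4 + 7*i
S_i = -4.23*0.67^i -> [-4.23, -2.83, -1.9, -1.27, -0.85]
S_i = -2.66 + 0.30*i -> [-2.66, -2.36, -2.06, -1.76, -1.46]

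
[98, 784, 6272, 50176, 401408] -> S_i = 98*8^i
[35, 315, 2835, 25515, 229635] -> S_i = 35*9^i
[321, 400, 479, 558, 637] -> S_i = 321 + 79*i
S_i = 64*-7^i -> [64, -448, 3136, -21952, 153664]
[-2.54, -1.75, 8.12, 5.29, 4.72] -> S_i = Random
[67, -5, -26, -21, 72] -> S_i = Random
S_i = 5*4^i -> [5, 20, 80, 320, 1280]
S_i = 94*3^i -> [94, 282, 846, 2538, 7614]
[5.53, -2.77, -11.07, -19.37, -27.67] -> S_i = 5.53 + -8.30*i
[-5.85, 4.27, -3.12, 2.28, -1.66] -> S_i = -5.85*(-0.73)^i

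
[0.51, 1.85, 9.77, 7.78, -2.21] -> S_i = Random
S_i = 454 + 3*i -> [454, 457, 460, 463, 466]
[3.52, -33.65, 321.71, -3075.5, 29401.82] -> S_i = 3.52*(-9.56)^i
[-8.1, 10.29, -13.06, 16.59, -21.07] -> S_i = -8.10*(-1.27)^i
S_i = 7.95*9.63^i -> [7.95, 76.56, 737.26, 7099.8, 68371.05]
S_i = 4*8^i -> [4, 32, 256, 2048, 16384]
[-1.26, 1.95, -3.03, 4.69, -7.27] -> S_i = -1.26*(-1.55)^i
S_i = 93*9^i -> [93, 837, 7533, 67797, 610173]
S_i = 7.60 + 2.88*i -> [7.6, 10.48, 13.36, 16.24, 19.12]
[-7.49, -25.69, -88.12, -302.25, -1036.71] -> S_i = -7.49*3.43^i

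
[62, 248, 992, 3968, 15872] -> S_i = 62*4^i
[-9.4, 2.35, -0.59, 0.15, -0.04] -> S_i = -9.40*(-0.25)^i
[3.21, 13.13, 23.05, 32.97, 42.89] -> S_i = 3.21 + 9.92*i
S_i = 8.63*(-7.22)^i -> [8.63, -62.31, 449.87, -3248.05, 23450.9]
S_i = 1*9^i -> [1, 9, 81, 729, 6561]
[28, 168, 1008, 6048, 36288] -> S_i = 28*6^i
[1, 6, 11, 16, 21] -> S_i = 1 + 5*i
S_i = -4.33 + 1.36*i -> [-4.33, -2.97, -1.61, -0.25, 1.11]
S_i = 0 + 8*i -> [0, 8, 16, 24, 32]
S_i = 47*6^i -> [47, 282, 1692, 10152, 60912]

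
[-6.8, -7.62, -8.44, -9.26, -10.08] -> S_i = -6.80 + -0.82*i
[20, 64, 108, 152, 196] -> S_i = 20 + 44*i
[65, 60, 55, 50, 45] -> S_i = 65 + -5*i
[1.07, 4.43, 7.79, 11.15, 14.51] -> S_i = 1.07 + 3.36*i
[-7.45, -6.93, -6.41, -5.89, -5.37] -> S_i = -7.45 + 0.52*i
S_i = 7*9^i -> [7, 63, 567, 5103, 45927]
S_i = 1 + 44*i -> [1, 45, 89, 133, 177]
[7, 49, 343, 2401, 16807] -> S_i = 7*7^i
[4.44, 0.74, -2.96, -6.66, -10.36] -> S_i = 4.44 + -3.70*i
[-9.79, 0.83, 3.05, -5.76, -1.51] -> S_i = Random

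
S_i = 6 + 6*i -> [6, 12, 18, 24, 30]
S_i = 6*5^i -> [6, 30, 150, 750, 3750]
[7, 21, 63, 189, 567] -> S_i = 7*3^i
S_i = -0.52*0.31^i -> [-0.52, -0.16, -0.05, -0.02, -0.0]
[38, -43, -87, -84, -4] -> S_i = Random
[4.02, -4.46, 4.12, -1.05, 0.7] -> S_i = Random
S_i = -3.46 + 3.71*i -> [-3.46, 0.25, 3.96, 7.67, 11.38]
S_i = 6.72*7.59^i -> [6.72, 51.0, 387.13, 2938.29, 22301.62]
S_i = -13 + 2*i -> [-13, -11, -9, -7, -5]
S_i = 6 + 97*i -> [6, 103, 200, 297, 394]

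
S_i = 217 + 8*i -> [217, 225, 233, 241, 249]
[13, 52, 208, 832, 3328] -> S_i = 13*4^i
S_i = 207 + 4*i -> [207, 211, 215, 219, 223]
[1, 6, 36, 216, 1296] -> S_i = 1*6^i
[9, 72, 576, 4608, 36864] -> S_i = 9*8^i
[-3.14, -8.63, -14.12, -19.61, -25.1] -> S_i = -3.14 + -5.49*i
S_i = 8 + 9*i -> [8, 17, 26, 35, 44]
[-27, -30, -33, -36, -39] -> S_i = -27 + -3*i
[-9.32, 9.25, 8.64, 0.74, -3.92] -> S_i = Random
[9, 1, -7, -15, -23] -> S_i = 9 + -8*i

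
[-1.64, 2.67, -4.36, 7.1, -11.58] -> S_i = -1.64*(-1.63)^i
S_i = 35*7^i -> [35, 245, 1715, 12005, 84035]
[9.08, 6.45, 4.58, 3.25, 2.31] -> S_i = 9.08*0.71^i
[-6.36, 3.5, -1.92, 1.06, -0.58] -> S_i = -6.36*(-0.55)^i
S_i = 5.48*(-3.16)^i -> [5.48, -17.32, 54.72, -172.92, 546.42]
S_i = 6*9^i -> [6, 54, 486, 4374, 39366]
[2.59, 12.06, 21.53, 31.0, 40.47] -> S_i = 2.59 + 9.47*i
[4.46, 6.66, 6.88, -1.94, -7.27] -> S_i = Random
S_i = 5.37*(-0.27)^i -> [5.37, -1.45, 0.39, -0.11, 0.03]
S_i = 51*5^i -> [51, 255, 1275, 6375, 31875]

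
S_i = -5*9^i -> [-5, -45, -405, -3645, -32805]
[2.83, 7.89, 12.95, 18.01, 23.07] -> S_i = 2.83 + 5.06*i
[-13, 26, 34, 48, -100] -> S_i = Random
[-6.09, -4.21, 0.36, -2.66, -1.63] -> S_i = Random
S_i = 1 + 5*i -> [1, 6, 11, 16, 21]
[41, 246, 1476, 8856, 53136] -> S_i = 41*6^i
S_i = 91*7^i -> [91, 637, 4459, 31213, 218491]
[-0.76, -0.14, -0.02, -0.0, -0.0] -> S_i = -0.76*0.18^i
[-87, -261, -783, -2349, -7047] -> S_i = -87*3^i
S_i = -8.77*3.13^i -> [-8.77, -27.45, -85.92, -268.93, -841.74]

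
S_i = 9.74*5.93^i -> [9.74, 57.76, 342.51, 2031.06, 12044.19]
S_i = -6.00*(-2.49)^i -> [-6.0, 14.94, -37.2, 92.63, -230.65]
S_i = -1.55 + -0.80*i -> [-1.55, -2.35, -3.15, -3.95, -4.75]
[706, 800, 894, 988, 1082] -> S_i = 706 + 94*i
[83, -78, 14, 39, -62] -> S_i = Random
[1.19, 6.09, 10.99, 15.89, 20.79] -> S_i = 1.19 + 4.90*i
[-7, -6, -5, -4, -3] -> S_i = -7 + 1*i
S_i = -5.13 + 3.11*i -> [-5.13, -2.02, 1.09, 4.2, 7.31]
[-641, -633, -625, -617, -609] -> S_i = -641 + 8*i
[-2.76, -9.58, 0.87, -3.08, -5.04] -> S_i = Random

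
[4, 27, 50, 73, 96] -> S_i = 4 + 23*i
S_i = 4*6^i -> [4, 24, 144, 864, 5184]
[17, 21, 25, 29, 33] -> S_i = 17 + 4*i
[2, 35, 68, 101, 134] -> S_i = 2 + 33*i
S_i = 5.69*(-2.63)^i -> [5.69, -14.96, 39.36, -103.51, 272.23]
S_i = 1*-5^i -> [1, -5, 25, -125, 625]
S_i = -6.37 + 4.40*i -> [-6.37, -1.97, 2.43, 6.83, 11.23]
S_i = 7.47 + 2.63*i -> [7.47, 10.1, 12.73, 15.36, 17.99]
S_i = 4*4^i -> [4, 16, 64, 256, 1024]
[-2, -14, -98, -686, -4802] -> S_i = -2*7^i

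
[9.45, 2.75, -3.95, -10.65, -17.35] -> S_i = 9.45 + -6.70*i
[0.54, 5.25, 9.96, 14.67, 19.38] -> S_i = 0.54 + 4.71*i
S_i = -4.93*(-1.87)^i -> [-4.93, 9.22, -17.24, 32.24, -60.29]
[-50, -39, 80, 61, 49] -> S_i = Random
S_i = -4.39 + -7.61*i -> [-4.39, -12.0, -19.61, -27.22, -34.83]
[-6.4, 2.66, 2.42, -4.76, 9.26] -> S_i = Random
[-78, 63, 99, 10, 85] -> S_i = Random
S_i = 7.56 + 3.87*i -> [7.56, 11.43, 15.3, 19.17, 23.04]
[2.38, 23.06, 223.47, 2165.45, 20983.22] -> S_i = 2.38*9.69^i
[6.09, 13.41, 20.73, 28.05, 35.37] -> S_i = 6.09 + 7.32*i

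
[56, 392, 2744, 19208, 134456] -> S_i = 56*7^i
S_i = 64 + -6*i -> [64, 58, 52, 46, 40]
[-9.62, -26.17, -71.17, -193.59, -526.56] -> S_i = -9.62*2.72^i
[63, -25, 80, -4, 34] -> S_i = Random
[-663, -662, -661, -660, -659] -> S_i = -663 + 1*i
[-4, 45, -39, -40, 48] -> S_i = Random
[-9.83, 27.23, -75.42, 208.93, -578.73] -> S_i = -9.83*(-2.77)^i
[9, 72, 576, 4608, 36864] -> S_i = 9*8^i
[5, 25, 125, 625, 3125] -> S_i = 5*5^i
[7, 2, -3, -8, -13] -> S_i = 7 + -5*i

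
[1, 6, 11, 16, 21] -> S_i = 1 + 5*i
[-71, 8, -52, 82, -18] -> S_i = Random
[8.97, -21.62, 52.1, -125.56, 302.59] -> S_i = 8.97*(-2.41)^i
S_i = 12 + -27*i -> [12, -15, -42, -69, -96]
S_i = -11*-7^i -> [-11, 77, -539, 3773, -26411]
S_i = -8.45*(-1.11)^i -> [-8.45, 9.38, -10.41, 11.56, -12.83]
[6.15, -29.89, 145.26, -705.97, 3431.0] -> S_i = 6.15*(-4.86)^i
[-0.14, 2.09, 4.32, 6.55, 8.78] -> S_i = -0.14 + 2.23*i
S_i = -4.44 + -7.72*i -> [-4.44, -12.16, -19.88, -27.6, -35.32]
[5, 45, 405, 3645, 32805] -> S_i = 5*9^i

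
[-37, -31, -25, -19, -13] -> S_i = -37 + 6*i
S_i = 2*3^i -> [2, 6, 18, 54, 162]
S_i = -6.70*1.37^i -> [-6.7, -9.18, -12.58, -17.23, -23.6]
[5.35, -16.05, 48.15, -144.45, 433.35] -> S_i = 5.35*(-3.00)^i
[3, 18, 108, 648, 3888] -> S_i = 3*6^i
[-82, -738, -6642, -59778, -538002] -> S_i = -82*9^i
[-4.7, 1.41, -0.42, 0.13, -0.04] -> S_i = -4.70*(-0.30)^i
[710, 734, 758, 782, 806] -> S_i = 710 + 24*i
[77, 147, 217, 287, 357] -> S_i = 77 + 70*i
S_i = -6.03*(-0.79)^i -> [-6.03, 4.76, -3.76, 2.97, -2.35]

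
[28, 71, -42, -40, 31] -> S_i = Random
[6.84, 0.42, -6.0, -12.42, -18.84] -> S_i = 6.84 + -6.42*i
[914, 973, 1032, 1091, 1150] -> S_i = 914 + 59*i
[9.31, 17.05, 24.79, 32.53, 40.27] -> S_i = 9.31 + 7.74*i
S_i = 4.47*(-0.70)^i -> [4.47, -3.13, 2.19, -1.53, 1.07]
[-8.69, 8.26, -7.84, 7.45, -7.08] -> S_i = -8.69*(-0.95)^i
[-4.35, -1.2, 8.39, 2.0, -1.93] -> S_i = Random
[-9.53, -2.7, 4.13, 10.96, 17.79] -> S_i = -9.53 + 6.83*i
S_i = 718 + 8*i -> [718, 726, 734, 742, 750]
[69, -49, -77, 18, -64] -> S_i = Random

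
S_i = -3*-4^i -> [-3, 12, -48, 192, -768]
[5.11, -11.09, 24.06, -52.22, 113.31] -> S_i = 5.11*(-2.17)^i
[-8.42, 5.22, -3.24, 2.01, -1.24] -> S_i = -8.42*(-0.62)^i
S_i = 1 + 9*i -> [1, 10, 19, 28, 37]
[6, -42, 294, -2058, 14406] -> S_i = 6*-7^i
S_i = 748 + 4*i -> [748, 752, 756, 760, 764]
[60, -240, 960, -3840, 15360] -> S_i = 60*-4^i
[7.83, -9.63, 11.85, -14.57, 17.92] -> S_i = 7.83*(-1.23)^i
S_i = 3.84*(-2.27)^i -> [3.84, -8.72, 19.79, -44.92, 101.96]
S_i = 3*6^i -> [3, 18, 108, 648, 3888]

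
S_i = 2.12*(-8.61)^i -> [2.12, -18.25, 157.16, -1353.15, 11650.6]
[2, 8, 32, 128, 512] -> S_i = 2*4^i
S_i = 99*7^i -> [99, 693, 4851, 33957, 237699]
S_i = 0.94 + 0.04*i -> [0.94, 0.98, 1.02, 1.06, 1.1]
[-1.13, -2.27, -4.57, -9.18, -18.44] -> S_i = -1.13*2.01^i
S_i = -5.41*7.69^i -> [-5.41, -41.6, -319.93, -2460.23, -18919.19]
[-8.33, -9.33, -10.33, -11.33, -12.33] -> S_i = -8.33 + -1.00*i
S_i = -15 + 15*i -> [-15, 0, 15, 30, 45]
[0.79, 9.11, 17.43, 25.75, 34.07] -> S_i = 0.79 + 8.32*i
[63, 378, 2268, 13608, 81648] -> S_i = 63*6^i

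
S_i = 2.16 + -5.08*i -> [2.16, -2.92, -8.0, -13.08, -18.16]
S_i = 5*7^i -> [5, 35, 245, 1715, 12005]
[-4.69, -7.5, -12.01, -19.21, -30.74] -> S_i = -4.69*1.60^i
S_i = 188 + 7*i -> [188, 195, 202, 209, 216]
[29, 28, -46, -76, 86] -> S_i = Random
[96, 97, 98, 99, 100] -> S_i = 96 + 1*i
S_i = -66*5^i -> [-66, -330, -1650, -8250, -41250]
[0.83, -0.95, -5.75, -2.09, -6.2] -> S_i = Random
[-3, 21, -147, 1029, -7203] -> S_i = -3*-7^i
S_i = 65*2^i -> [65, 130, 260, 520, 1040]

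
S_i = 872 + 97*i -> [872, 969, 1066, 1163, 1260]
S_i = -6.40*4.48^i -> [-6.4, -28.67, -128.45, -575.46, -2578.05]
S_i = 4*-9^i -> [4, -36, 324, -2916, 26244]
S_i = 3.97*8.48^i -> [3.97, 33.67, 285.48, 2420.91, 20529.29]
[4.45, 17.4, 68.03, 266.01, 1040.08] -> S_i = 4.45*3.91^i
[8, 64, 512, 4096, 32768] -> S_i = 8*8^i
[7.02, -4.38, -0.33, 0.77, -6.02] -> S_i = Random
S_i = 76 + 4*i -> [76, 80, 84, 88, 92]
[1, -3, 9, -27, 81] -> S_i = 1*-3^i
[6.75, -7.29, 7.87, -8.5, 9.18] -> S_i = 6.75*(-1.08)^i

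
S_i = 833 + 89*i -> [833, 922, 1011, 1100, 1189]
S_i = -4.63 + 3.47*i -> [-4.63, -1.16, 2.31, 5.78, 9.25]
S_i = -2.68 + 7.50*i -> [-2.68, 4.82, 12.32, 19.82, 27.32]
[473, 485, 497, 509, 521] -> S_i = 473 + 12*i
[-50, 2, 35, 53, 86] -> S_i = Random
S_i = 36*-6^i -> [36, -216, 1296, -7776, 46656]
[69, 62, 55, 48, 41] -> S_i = 69 + -7*i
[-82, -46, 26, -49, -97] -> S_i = Random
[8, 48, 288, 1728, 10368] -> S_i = 8*6^i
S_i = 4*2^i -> [4, 8, 16, 32, 64]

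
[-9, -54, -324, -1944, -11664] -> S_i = -9*6^i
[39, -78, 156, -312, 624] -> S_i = 39*-2^i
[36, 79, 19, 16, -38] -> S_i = Random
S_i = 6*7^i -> [6, 42, 294, 2058, 14406]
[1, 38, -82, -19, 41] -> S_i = Random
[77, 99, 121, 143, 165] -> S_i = 77 + 22*i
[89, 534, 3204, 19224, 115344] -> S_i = 89*6^i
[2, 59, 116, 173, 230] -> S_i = 2 + 57*i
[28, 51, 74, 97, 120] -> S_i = 28 + 23*i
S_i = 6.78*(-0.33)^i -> [6.78, -2.24, 0.74, -0.24, 0.08]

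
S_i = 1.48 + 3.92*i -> [1.48, 5.4, 9.32, 13.24, 17.16]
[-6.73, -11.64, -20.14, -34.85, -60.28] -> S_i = -6.73*1.73^i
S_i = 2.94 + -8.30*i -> [2.94, -5.36, -13.66, -21.96, -30.26]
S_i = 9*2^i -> [9, 18, 36, 72, 144]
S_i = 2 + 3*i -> [2, 5, 8, 11, 14]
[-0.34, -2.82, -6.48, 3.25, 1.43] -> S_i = Random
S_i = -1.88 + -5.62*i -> [-1.88, -7.5, -13.12, -18.74, -24.36]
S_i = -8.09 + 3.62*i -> [-8.09, -4.47, -0.85, 2.77, 6.39]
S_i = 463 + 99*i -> [463, 562, 661, 760, 859]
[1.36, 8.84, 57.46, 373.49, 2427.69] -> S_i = 1.36*6.50^i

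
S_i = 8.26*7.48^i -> [8.26, 61.78, 462.15, 3456.88, 25857.49]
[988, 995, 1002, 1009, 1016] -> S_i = 988 + 7*i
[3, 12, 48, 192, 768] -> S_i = 3*4^i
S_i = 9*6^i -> [9, 54, 324, 1944, 11664]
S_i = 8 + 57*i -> [8, 65, 122, 179, 236]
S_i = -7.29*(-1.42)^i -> [-7.29, 10.35, -14.7, 20.87, -29.64]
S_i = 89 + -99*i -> [89, -10, -109, -208, -307]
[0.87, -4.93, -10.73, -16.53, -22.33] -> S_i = 0.87 + -5.80*i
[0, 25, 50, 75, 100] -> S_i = 0 + 25*i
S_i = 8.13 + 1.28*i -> [8.13, 9.41, 10.69, 11.97, 13.25]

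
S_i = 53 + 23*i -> [53, 76, 99, 122, 145]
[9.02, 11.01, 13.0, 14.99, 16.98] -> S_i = 9.02 + 1.99*i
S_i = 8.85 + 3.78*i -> [8.85, 12.63, 16.41, 20.19, 23.97]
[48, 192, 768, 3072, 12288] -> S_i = 48*4^i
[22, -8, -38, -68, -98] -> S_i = 22 + -30*i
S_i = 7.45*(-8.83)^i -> [7.45, -65.78, 580.87, -5129.07, 45289.66]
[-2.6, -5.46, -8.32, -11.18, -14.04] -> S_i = -2.60 + -2.86*i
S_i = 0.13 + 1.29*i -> [0.13, 1.42, 2.71, 4.0, 5.29]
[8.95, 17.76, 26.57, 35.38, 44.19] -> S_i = 8.95 + 8.81*i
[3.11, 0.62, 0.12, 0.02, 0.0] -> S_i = 3.11*0.20^i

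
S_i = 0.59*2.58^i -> [0.59, 1.52, 3.93, 10.13, 26.14]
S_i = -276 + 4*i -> [-276, -272, -268, -264, -260]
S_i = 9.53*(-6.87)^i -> [9.53, -65.47, 449.79, -3090.03, 21228.53]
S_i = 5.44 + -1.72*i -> [5.44, 3.72, 2.0, 0.28, -1.44]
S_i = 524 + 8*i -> [524, 532, 540, 548, 556]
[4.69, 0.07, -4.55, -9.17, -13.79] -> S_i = 4.69 + -4.62*i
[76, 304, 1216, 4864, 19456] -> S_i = 76*4^i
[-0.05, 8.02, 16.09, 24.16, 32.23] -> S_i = -0.05 + 8.07*i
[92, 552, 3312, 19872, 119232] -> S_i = 92*6^i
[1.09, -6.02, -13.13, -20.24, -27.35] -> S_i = 1.09 + -7.11*i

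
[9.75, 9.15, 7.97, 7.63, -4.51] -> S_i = Random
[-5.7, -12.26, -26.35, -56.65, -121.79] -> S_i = -5.70*2.15^i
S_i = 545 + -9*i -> [545, 536, 527, 518, 509]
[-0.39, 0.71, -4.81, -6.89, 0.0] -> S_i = Random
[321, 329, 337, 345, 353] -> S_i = 321 + 8*i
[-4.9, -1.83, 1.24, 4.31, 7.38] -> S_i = -4.90 + 3.07*i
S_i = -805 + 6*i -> [-805, -799, -793, -787, -781]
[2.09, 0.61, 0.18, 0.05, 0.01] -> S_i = 2.09*0.29^i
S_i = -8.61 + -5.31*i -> [-8.61, -13.92, -19.23, -24.54, -29.85]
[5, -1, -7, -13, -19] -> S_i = 5 + -6*i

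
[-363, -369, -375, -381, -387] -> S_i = -363 + -6*i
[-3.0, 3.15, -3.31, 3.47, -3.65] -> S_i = -3.00*(-1.05)^i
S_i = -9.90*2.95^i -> [-9.9, -29.2, -86.15, -254.16, -749.76]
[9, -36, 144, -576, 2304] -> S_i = 9*-4^i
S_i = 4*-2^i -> [4, -8, 16, -32, 64]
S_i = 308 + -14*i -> [308, 294, 280, 266, 252]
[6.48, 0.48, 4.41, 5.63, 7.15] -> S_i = Random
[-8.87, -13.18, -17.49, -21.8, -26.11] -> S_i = -8.87 + -4.31*i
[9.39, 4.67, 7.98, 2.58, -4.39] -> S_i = Random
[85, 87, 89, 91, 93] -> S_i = 85 + 2*i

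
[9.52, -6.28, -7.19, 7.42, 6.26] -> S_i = Random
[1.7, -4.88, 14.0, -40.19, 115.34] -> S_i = 1.70*(-2.87)^i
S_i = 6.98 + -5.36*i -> [6.98, 1.62, -3.74, -9.1, -14.46]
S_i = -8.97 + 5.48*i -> [-8.97, -3.49, 1.99, 7.47, 12.95]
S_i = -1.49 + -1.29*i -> [-1.49, -2.78, -4.07, -5.36, -6.65]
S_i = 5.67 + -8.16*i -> [5.67, -2.49, -10.65, -18.81, -26.97]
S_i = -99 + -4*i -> [-99, -103, -107, -111, -115]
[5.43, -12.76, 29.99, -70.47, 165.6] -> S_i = 5.43*(-2.35)^i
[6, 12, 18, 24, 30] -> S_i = 6 + 6*i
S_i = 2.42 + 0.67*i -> [2.42, 3.09, 3.76, 4.43, 5.1]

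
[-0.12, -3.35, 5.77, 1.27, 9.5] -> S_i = Random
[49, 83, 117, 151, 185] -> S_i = 49 + 34*i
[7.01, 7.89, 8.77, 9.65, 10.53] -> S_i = 7.01 + 0.88*i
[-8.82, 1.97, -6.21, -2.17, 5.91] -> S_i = Random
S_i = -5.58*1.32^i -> [-5.58, -7.37, -9.72, -12.83, -16.94]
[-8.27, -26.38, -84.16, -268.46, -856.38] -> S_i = -8.27*3.19^i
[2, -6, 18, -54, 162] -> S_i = 2*-3^i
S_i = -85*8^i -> [-85, -680, -5440, -43520, -348160]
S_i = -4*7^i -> [-4, -28, -196, -1372, -9604]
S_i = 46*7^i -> [46, 322, 2254, 15778, 110446]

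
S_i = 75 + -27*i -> [75, 48, 21, -6, -33]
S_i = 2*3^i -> [2, 6, 18, 54, 162]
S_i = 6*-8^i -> [6, -48, 384, -3072, 24576]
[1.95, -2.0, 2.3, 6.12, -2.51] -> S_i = Random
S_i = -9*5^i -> [-9, -45, -225, -1125, -5625]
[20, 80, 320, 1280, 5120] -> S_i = 20*4^i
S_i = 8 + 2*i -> [8, 10, 12, 14, 16]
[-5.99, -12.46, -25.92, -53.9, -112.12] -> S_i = -5.99*2.08^i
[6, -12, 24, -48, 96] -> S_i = 6*-2^i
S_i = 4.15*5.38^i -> [4.15, 22.33, 120.12, 646.24, 3476.78]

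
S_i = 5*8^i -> [5, 40, 320, 2560, 20480]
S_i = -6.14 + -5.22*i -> [-6.14, -11.36, -16.58, -21.8, -27.02]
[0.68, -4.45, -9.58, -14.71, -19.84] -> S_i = 0.68 + -5.13*i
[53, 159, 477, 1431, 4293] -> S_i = 53*3^i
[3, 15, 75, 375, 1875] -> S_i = 3*5^i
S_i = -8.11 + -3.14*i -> [-8.11, -11.25, -14.39, -17.53, -20.67]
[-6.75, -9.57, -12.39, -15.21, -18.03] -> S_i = -6.75 + -2.82*i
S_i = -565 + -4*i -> [-565, -569, -573, -577, -581]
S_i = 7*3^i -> [7, 21, 63, 189, 567]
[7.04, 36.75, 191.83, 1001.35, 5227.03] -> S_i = 7.04*5.22^i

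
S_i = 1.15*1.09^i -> [1.15, 1.25, 1.37, 1.49, 1.62]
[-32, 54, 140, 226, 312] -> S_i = -32 + 86*i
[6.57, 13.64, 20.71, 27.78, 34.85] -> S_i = 6.57 + 7.07*i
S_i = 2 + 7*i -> [2, 9, 16, 23, 30]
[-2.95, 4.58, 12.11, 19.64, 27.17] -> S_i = -2.95 + 7.53*i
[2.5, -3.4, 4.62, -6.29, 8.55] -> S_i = 2.50*(-1.36)^i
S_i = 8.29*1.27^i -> [8.29, 10.53, 13.37, 16.98, 21.57]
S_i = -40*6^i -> [-40, -240, -1440, -8640, -51840]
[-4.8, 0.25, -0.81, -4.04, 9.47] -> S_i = Random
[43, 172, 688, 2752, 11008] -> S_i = 43*4^i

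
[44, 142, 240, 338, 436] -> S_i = 44 + 98*i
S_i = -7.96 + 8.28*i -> [-7.96, 0.32, 8.6, 16.88, 25.16]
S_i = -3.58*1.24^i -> [-3.58, -4.44, -5.5, -6.83, -8.46]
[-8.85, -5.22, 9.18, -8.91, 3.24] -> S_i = Random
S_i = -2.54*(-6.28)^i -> [-2.54, 15.95, -100.17, 629.09, -3950.68]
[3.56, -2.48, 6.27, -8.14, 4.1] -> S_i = Random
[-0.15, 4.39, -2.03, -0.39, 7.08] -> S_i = Random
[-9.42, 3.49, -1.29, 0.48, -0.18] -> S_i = -9.42*(-0.37)^i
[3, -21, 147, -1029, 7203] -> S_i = 3*-7^i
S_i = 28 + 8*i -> [28, 36, 44, 52, 60]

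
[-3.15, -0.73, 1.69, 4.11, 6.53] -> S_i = -3.15 + 2.42*i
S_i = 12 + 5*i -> [12, 17, 22, 27, 32]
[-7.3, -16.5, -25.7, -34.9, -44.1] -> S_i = -7.30 + -9.20*i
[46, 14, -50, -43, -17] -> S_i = Random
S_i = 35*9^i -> [35, 315, 2835, 25515, 229635]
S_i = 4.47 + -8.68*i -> [4.47, -4.21, -12.89, -21.57, -30.25]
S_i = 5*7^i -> [5, 35, 245, 1715, 12005]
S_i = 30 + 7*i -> [30, 37, 44, 51, 58]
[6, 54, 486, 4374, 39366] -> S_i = 6*9^i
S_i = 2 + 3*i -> [2, 5, 8, 11, 14]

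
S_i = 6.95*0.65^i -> [6.95, 4.52, 2.94, 1.91, 1.24]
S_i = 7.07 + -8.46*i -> [7.07, -1.39, -9.85, -18.31, -26.77]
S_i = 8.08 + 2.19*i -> [8.08, 10.27, 12.46, 14.65, 16.84]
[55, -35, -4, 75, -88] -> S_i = Random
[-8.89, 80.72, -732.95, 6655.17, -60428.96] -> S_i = -8.89*(-9.08)^i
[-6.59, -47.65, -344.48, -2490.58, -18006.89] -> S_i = -6.59*7.23^i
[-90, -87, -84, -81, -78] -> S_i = -90 + 3*i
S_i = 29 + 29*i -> [29, 58, 87, 116, 145]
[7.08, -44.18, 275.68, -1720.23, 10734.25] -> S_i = 7.08*(-6.24)^i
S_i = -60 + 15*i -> [-60, -45, -30, -15, 0]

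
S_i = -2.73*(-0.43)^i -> [-2.73, 1.17, -0.5, 0.22, -0.09]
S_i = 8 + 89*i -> [8, 97, 186, 275, 364]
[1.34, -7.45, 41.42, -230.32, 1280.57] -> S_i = 1.34*(-5.56)^i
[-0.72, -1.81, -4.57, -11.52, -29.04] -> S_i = -0.72*2.52^i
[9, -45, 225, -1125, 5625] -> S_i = 9*-5^i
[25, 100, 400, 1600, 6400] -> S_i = 25*4^i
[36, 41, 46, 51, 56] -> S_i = 36 + 5*i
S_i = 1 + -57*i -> [1, -56, -113, -170, -227]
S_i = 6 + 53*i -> [6, 59, 112, 165, 218]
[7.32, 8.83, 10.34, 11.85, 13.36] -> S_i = 7.32 + 1.51*i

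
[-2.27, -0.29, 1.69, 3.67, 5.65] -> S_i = -2.27 + 1.98*i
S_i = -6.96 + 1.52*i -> [-6.96, -5.44, -3.92, -2.4, -0.88]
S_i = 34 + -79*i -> [34, -45, -124, -203, -282]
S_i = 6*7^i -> [6, 42, 294, 2058, 14406]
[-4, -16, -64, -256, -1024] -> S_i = -4*4^i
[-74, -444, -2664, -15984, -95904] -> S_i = -74*6^i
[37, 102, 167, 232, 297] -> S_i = 37 + 65*i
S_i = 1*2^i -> [1, 2, 4, 8, 16]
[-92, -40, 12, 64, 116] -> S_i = -92 + 52*i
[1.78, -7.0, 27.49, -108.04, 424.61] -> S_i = 1.78*(-3.93)^i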